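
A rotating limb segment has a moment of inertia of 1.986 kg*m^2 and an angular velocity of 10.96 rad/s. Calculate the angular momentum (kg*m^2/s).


L = I * omega
L = 1.986 * 10.96
L = 21.7666


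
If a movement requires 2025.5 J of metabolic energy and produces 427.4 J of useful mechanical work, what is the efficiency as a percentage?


eta = (W_mech / E_meta) * 100
eta = (427.4 / 2025.5) * 100
ratio = 0.2110
eta = 21.1010


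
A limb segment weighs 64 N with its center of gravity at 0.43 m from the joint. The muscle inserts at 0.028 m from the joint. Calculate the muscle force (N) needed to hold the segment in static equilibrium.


F_muscle = W * d_load / d_muscle
F_muscle = 64 * 0.43 / 0.028
Numerator = 27.5200
F_muscle = 982.8571


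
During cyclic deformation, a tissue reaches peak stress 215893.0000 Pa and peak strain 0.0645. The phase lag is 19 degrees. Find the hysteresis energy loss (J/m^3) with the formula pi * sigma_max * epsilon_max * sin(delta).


E_loss = pi * sigma_max * epsilon_max * sin(delta)
delta = 19 deg = 0.3316 rad
sin(delta) = 0.3256
E_loss = pi * 215893.0000 * 0.0645 * 0.3256
E_loss = 14242.6259


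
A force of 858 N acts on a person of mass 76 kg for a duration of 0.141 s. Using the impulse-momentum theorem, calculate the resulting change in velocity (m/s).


J = F * dt = 858 * 0.141 = 120.9780 N*s
delta_v = J / m
delta_v = 120.9780 / 76
delta_v = 1.5918


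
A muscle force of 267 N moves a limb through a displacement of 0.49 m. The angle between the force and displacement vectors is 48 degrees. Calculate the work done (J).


W = F * d * cos(theta)
theta = 48 deg = 0.8378 rad
cos(theta) = 0.6691
W = 267 * 0.49 * 0.6691
W = 87.5424


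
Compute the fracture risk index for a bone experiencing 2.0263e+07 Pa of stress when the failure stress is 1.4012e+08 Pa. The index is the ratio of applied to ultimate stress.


FRI = applied / ultimate
FRI = 2.0263e+07 / 1.4012e+08
FRI = 0.1446


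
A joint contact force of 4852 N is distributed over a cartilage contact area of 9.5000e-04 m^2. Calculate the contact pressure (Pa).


P = F / A
P = 4852 / 9.5000e-04
P = 5.1074e+06


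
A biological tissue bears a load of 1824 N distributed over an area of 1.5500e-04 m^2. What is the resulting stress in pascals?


stress = F / A
stress = 1824 / 1.5500e-04
stress = 1.1768e+07


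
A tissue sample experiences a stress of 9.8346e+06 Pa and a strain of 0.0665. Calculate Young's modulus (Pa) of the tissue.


E = stress / strain
E = 9.8346e+06 / 0.0665
E = 1.4789e+08


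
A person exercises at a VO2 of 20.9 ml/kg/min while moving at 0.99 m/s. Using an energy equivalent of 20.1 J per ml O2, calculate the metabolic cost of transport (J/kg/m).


Power per kg = VO2 * 20.1 / 60
Power per kg = 20.9 * 20.1 / 60 = 7.0015 W/kg
Cost = power_per_kg / speed
Cost = 7.0015 / 0.99
Cost = 7.0722


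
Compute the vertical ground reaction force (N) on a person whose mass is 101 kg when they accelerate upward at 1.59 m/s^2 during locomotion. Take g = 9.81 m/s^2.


GRF = m * (g + a)
GRF = 101 * (9.81 + 1.59)
GRF = 101 * 11.4000
GRF = 1151.4000


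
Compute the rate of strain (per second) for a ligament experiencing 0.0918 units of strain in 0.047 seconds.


strain_rate = delta_strain / delta_t
strain_rate = 0.0918 / 0.047
strain_rate = 1.9532


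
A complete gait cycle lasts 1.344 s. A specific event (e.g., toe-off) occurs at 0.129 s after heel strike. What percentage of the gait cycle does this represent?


pct = (event_time / cycle_time) * 100
pct = (0.129 / 1.344) * 100
ratio = 0.0960
pct = 9.5982


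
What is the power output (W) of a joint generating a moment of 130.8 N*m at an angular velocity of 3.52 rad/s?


P = M * omega
P = 130.8 * 3.52
P = 460.4160


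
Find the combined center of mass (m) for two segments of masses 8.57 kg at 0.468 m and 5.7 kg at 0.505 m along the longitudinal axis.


COM = (m1*x1 + m2*x2) / (m1 + m2)
COM = (8.57*0.468 + 5.7*0.505) / (8.57 + 5.7)
Numerator = 6.8893
Denominator = 14.2700
COM = 0.4828


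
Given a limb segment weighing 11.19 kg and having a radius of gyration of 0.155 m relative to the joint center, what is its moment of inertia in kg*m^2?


I = m * k^2
I = 11.19 * 0.155^2
k^2 = 0.0240
I = 0.2688


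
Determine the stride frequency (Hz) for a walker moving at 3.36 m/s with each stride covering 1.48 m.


f = v / stride_length
f = 3.36 / 1.48
f = 2.2703


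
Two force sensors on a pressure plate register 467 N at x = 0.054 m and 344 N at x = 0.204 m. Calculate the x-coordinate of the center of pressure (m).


COP_x = (F1*x1 + F2*x2) / (F1 + F2)
COP_x = (467*0.054 + 344*0.204) / (467 + 344)
Numerator = 95.3940
Denominator = 811
COP_x = 0.1176


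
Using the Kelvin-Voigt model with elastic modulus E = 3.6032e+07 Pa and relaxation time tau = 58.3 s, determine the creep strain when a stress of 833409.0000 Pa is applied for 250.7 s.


epsilon(t) = (sigma/E) * (1 - exp(-t/tau))
sigma/E = 833409.0000 / 3.6032e+07 = 0.0231
exp(-t/tau) = exp(-250.7 / 58.3) = 0.0136
epsilon = 0.0231 * (1 - 0.0136)
epsilon = 0.0228


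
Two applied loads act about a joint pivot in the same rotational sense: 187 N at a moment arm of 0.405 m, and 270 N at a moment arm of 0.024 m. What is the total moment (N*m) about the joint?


M = F1 * d1 + F2 * d2
M = 187 * 0.405 + 270 * 0.024
M = 75.7350 + 6.4800
M = 82.2150


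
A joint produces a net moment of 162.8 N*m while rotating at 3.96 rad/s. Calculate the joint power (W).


P = M * omega
P = 162.8 * 3.96
P = 644.6880


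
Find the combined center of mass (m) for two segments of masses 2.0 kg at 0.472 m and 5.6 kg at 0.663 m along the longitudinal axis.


COM = (m1*x1 + m2*x2) / (m1 + m2)
COM = (2.0*0.472 + 5.6*0.663) / (2.0 + 5.6)
Numerator = 4.6568
Denominator = 7.6000
COM = 0.6127


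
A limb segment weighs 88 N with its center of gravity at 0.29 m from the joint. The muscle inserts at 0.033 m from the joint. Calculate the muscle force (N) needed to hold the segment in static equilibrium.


F_muscle = W * d_load / d_muscle
F_muscle = 88 * 0.29 / 0.033
Numerator = 25.5200
F_muscle = 773.3333


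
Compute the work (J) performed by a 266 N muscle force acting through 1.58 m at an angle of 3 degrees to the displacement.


W = F * d * cos(theta)
theta = 3 deg = 0.0524 rad
cos(theta) = 0.9986
W = 266 * 1.58 * 0.9986
W = 419.7040


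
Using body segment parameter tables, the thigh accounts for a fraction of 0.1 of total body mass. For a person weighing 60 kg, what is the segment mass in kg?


m_segment = body_mass * fraction
m_segment = 60 * 0.1
m_segment = 6.0000


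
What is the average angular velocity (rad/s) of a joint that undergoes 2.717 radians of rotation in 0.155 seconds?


omega = delta_theta / delta_t
omega = 2.717 / 0.155
omega = 17.5290


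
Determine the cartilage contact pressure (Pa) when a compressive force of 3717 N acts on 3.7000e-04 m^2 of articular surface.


P = F / A
P = 3717 / 3.7000e-04
P = 1.0046e+07


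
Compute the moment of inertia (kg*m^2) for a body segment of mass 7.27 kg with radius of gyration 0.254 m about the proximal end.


I = m * k^2
I = 7.27 * 0.254^2
k^2 = 0.0645
I = 0.4690


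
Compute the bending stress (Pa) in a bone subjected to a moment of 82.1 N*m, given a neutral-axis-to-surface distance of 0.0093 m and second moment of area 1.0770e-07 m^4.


sigma = M * c / I
sigma = 82.1 * 0.0093 / 1.0770e-07
M * c = 0.7635
sigma = 7.0894e+06


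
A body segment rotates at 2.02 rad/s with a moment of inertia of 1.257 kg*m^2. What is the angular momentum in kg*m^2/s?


L = I * omega
L = 1.257 * 2.02
L = 2.5391


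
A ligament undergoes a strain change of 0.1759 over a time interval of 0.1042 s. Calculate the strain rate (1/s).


strain_rate = delta_strain / delta_t
strain_rate = 0.1759 / 0.1042
strain_rate = 1.6881


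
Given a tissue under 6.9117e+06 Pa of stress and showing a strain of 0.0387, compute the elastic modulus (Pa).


E = stress / strain
E = 6.9117e+06 / 0.0387
E = 1.7860e+08


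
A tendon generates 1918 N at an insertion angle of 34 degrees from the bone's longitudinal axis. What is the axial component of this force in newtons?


F_eff = F_tendon * cos(theta)
theta = 34 deg = 0.5934 rad
cos(theta) = 0.8290
F_eff = 1918 * 0.8290
F_eff = 1590.0941


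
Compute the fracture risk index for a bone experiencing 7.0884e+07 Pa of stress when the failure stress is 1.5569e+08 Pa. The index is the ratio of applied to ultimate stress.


FRI = applied / ultimate
FRI = 7.0884e+07 / 1.5569e+08
FRI = 0.4553


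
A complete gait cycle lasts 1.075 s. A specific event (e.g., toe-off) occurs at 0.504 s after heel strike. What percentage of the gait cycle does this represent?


pct = (event_time / cycle_time) * 100
pct = (0.504 / 1.075) * 100
ratio = 0.4688
pct = 46.8837


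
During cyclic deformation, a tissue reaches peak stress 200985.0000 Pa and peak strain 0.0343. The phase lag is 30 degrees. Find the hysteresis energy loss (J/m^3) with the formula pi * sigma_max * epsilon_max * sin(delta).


E_loss = pi * sigma_max * epsilon_max * sin(delta)
delta = 30 deg = 0.5236 rad
sin(delta) = 0.5000
E_loss = pi * 200985.0000 * 0.0343 * 0.5000
E_loss = 10828.7329


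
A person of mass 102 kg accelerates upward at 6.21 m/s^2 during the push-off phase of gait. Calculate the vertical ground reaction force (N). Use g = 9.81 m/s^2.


GRF = m * (g + a)
GRF = 102 * (9.81 + 6.21)
GRF = 102 * 16.0200
GRF = 1634.0400


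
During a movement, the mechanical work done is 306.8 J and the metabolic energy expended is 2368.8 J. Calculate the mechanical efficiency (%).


eta = (W_mech / E_meta) * 100
eta = (306.8 / 2368.8) * 100
ratio = 0.1295
eta = 12.9517


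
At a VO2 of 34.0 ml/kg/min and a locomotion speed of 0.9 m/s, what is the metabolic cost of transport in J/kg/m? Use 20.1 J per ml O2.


Power per kg = VO2 * 20.1 / 60
Power per kg = 34.0 * 20.1 / 60 = 11.3900 W/kg
Cost = power_per_kg / speed
Cost = 11.3900 / 0.9
Cost = 12.6556


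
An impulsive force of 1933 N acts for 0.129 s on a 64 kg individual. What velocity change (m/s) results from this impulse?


J = F * dt = 1933 * 0.129 = 249.3570 N*s
delta_v = J / m
delta_v = 249.3570 / 64
delta_v = 3.8962


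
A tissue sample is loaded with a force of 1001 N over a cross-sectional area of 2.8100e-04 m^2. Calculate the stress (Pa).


stress = F / A
stress = 1001 / 2.8100e-04
stress = 3.5623e+06


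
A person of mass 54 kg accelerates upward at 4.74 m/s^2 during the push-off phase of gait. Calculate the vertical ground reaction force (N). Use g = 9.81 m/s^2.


GRF = m * (g + a)
GRF = 54 * (9.81 + 4.74)
GRF = 54 * 14.5500
GRF = 785.7000


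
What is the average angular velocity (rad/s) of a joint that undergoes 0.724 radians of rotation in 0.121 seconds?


omega = delta_theta / delta_t
omega = 0.724 / 0.121
omega = 5.9835


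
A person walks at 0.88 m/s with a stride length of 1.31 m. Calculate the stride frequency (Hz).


f = v / stride_length
f = 0.88 / 1.31
f = 0.6718


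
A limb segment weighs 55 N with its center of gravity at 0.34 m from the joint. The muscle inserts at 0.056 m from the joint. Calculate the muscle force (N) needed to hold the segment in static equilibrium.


F_muscle = W * d_load / d_muscle
F_muscle = 55 * 0.34 / 0.056
Numerator = 18.7000
F_muscle = 333.9286


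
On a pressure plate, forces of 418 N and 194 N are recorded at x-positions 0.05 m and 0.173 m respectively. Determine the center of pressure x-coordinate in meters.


COP_x = (F1*x1 + F2*x2) / (F1 + F2)
COP_x = (418*0.05 + 194*0.173) / (418 + 194)
Numerator = 54.4620
Denominator = 612
COP_x = 0.0890


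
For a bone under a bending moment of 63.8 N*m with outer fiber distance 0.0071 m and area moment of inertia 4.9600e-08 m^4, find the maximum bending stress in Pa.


sigma = M * c / I
sigma = 63.8 * 0.0071 / 4.9600e-08
M * c = 0.4530
sigma = 9.1327e+06


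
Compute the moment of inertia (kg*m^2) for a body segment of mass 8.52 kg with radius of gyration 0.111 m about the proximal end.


I = m * k^2
I = 8.52 * 0.111^2
k^2 = 0.0123
I = 0.1050


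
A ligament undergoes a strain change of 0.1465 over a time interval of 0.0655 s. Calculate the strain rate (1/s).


strain_rate = delta_strain / delta_t
strain_rate = 0.1465 / 0.0655
strain_rate = 2.2366


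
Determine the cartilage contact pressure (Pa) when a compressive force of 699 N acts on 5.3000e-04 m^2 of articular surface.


P = F / A
P = 699 / 5.3000e-04
P = 1.3189e+06


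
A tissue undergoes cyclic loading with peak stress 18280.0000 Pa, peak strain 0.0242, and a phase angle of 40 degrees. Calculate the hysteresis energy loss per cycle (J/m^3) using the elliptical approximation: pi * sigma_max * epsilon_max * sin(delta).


E_loss = pi * sigma_max * epsilon_max * sin(delta)
delta = 40 deg = 0.6981 rad
sin(delta) = 0.6428
E_loss = pi * 18280.0000 * 0.0242 * 0.6428
E_loss = 893.3238


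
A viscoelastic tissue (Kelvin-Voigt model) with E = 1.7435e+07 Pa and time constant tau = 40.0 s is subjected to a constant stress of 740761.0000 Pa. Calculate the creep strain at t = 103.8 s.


epsilon(t) = (sigma/E) * (1 - exp(-t/tau))
sigma/E = 740761.0000 / 1.7435e+07 = 0.0425
exp(-t/tau) = exp(-103.8 / 40.0) = 0.0746
epsilon = 0.0425 * (1 - 0.0746)
epsilon = 0.0393


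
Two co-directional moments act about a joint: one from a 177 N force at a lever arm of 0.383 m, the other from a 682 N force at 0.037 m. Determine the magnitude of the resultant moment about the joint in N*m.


M = F1 * d1 + F2 * d2
M = 177 * 0.383 + 682 * 0.037
M = 67.7910 + 25.2340
M = 93.0250


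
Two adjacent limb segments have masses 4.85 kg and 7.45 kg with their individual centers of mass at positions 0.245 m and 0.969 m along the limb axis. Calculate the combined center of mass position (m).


COM = (m1*x1 + m2*x2) / (m1 + m2)
COM = (4.85*0.245 + 7.45*0.969) / (4.85 + 7.45)
Numerator = 8.4073
Denominator = 12.3000
COM = 0.6835


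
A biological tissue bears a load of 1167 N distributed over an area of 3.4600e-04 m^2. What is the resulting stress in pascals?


stress = F / A
stress = 1167 / 3.4600e-04
stress = 3.3728e+06


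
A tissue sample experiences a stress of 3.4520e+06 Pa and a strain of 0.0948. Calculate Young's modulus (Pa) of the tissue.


E = stress / strain
E = 3.4520e+06 / 0.0948
E = 3.6414e+07


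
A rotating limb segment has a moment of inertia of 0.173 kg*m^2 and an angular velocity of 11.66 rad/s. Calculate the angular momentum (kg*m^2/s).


L = I * omega
L = 0.173 * 11.66
L = 2.0172


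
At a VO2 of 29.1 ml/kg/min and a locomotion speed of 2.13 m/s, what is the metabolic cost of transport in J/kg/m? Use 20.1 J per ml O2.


Power per kg = VO2 * 20.1 / 60
Power per kg = 29.1 * 20.1 / 60 = 9.7485 W/kg
Cost = power_per_kg / speed
Cost = 9.7485 / 2.13
Cost = 4.5768


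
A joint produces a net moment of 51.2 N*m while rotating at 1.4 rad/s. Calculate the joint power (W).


P = M * omega
P = 51.2 * 1.4
P = 71.6800


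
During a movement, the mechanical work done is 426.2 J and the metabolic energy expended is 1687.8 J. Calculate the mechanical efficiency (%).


eta = (W_mech / E_meta) * 100
eta = (426.2 / 1687.8) * 100
ratio = 0.2525
eta = 25.2518


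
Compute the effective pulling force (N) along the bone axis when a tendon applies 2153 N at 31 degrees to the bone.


F_eff = F_tendon * cos(theta)
theta = 31 deg = 0.5411 rad
cos(theta) = 0.8572
F_eff = 2153 * 0.8572
F_eff = 1845.4812


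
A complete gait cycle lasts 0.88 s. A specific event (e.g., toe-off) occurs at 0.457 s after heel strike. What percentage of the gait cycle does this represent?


pct = (event_time / cycle_time) * 100
pct = (0.457 / 0.88) * 100
ratio = 0.5193
pct = 51.9318


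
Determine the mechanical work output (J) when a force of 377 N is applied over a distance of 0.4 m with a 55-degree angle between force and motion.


W = F * d * cos(theta)
theta = 55 deg = 0.9599 rad
cos(theta) = 0.5736
W = 377 * 0.4 * 0.5736
W = 86.4953


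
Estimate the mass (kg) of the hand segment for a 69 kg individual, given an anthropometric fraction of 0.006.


m_segment = body_mass * fraction
m_segment = 69 * 0.006
m_segment = 0.4140


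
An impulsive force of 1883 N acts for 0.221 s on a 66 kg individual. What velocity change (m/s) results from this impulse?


J = F * dt = 1883 * 0.221 = 416.1430 N*s
delta_v = J / m
delta_v = 416.1430 / 66
delta_v = 6.3052


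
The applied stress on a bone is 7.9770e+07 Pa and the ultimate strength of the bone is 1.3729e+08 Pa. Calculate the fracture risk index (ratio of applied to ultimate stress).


FRI = applied / ultimate
FRI = 7.9770e+07 / 1.3729e+08
FRI = 0.5810


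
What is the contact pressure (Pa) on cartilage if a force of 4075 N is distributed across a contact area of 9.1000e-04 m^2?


P = F / A
P = 4075 / 9.1000e-04
P = 4.4780e+06


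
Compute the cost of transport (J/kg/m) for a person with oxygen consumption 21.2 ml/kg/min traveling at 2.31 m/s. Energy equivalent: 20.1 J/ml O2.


Power per kg = VO2 * 20.1 / 60
Power per kg = 21.2 * 20.1 / 60 = 7.1020 W/kg
Cost = power_per_kg / speed
Cost = 7.1020 / 2.31
Cost = 3.0745


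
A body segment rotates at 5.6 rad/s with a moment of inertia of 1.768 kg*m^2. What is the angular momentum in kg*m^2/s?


L = I * omega
L = 1.768 * 5.6
L = 9.9008


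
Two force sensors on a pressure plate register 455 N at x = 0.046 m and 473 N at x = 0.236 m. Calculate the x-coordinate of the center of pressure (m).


COP_x = (F1*x1 + F2*x2) / (F1 + F2)
COP_x = (455*0.046 + 473*0.236) / (455 + 473)
Numerator = 132.5580
Denominator = 928
COP_x = 0.1428


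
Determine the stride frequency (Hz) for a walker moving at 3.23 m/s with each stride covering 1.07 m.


f = v / stride_length
f = 3.23 / 1.07
f = 3.0187


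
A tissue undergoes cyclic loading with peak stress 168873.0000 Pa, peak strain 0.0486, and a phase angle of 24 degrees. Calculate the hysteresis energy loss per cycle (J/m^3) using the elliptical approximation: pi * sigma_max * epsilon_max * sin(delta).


E_loss = pi * sigma_max * epsilon_max * sin(delta)
delta = 24 deg = 0.4189 rad
sin(delta) = 0.4067
E_loss = pi * 168873.0000 * 0.0486 * 0.4067
E_loss = 10487.2027


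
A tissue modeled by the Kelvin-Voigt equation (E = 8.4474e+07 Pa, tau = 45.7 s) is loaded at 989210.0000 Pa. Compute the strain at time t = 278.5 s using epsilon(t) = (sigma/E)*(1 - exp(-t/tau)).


epsilon(t) = (sigma/E) * (1 - exp(-t/tau))
sigma/E = 989210.0000 / 8.4474e+07 = 0.0117
exp(-t/tau) = exp(-278.5 / 45.7) = 0.0023
epsilon = 0.0117 * (1 - 0.0023)
epsilon = 0.0117


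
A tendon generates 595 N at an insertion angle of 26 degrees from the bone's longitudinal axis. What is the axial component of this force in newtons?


F_eff = F_tendon * cos(theta)
theta = 26 deg = 0.4538 rad
cos(theta) = 0.8988
F_eff = 595 * 0.8988
F_eff = 534.7825


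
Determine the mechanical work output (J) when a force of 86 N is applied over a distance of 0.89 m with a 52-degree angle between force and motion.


W = F * d * cos(theta)
theta = 52 deg = 0.9076 rad
cos(theta) = 0.6157
W = 86 * 0.89 * 0.6157
W = 47.1227


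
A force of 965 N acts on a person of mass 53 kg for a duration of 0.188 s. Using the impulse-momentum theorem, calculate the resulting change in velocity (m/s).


J = F * dt = 965 * 0.188 = 181.4200 N*s
delta_v = J / m
delta_v = 181.4200 / 53
delta_v = 3.4230


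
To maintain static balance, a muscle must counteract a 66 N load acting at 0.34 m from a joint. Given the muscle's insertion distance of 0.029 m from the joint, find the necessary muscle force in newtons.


F_muscle = W * d_load / d_muscle
F_muscle = 66 * 0.34 / 0.029
Numerator = 22.4400
F_muscle = 773.7931


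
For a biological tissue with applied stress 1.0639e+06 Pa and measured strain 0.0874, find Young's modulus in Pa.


E = stress / strain
E = 1.0639e+06 / 0.0874
E = 1.2173e+07


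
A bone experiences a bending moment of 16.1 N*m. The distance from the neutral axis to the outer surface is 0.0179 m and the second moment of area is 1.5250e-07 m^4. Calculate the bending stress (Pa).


sigma = M * c / I
sigma = 16.1 * 0.0179 / 1.5250e-07
M * c = 0.2882
sigma = 1.8898e+06


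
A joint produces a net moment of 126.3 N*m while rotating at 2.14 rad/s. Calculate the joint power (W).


P = M * omega
P = 126.3 * 2.14
P = 270.2820


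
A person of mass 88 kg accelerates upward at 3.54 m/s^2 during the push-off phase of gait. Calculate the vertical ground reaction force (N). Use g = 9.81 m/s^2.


GRF = m * (g + a)
GRF = 88 * (9.81 + 3.54)
GRF = 88 * 13.3500
GRF = 1174.8000


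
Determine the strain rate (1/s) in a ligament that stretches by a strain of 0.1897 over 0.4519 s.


strain_rate = delta_strain / delta_t
strain_rate = 0.1897 / 0.4519
strain_rate = 0.4198


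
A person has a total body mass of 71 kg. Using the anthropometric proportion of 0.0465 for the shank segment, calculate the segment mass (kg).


m_segment = body_mass * fraction
m_segment = 71 * 0.0465
m_segment = 3.3015


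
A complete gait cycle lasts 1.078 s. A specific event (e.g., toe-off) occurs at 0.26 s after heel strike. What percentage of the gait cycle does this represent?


pct = (event_time / cycle_time) * 100
pct = (0.26 / 1.078) * 100
ratio = 0.2412
pct = 24.1187


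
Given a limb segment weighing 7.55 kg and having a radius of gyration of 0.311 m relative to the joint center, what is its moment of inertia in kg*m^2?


I = m * k^2
I = 7.55 * 0.311^2
k^2 = 0.0967
I = 0.7302


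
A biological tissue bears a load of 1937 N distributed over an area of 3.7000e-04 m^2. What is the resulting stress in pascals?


stress = F / A
stress = 1937 / 3.7000e-04
stress = 5.2351e+06


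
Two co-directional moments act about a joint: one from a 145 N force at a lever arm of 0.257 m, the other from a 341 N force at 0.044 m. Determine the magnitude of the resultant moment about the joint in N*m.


M = F1 * d1 + F2 * d2
M = 145 * 0.257 + 341 * 0.044
M = 37.2650 + 15.0040
M = 52.2690


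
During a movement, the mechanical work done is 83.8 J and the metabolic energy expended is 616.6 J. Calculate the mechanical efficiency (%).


eta = (W_mech / E_meta) * 100
eta = (83.8 / 616.6) * 100
ratio = 0.1359
eta = 13.5907


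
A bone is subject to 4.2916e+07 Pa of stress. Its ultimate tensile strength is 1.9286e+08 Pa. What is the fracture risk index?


FRI = applied / ultimate
FRI = 4.2916e+07 / 1.9286e+08
FRI = 0.2225


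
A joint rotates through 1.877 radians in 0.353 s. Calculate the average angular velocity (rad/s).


omega = delta_theta / delta_t
omega = 1.877 / 0.353
omega = 5.3173


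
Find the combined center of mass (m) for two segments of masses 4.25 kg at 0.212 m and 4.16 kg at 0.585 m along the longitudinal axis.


COM = (m1*x1 + m2*x2) / (m1 + m2)
COM = (4.25*0.212 + 4.16*0.585) / (4.25 + 4.16)
Numerator = 3.3346
Denominator = 8.4100
COM = 0.3965


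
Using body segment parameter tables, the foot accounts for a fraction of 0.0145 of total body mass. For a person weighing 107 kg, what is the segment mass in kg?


m_segment = body_mass * fraction
m_segment = 107 * 0.0145
m_segment = 1.5515


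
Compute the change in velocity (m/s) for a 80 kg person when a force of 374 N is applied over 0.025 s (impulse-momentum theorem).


J = F * dt = 374 * 0.025 = 9.3500 N*s
delta_v = J / m
delta_v = 9.3500 / 80
delta_v = 0.1169


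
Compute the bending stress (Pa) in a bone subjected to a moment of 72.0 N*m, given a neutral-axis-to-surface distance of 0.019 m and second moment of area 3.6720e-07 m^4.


sigma = M * c / I
sigma = 72.0 * 0.019 / 3.6720e-07
M * c = 1.3680
sigma = 3.7255e+06


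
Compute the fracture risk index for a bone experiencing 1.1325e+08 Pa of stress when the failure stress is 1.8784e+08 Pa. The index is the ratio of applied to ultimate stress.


FRI = applied / ultimate
FRI = 1.1325e+08 / 1.8784e+08
FRI = 0.6029


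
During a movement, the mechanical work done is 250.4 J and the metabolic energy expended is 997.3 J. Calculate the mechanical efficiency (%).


eta = (W_mech / E_meta) * 100
eta = (250.4 / 997.3) * 100
ratio = 0.2511
eta = 25.1078


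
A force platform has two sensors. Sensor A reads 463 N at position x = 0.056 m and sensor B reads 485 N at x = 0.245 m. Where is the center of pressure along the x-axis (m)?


COP_x = (F1*x1 + F2*x2) / (F1 + F2)
COP_x = (463*0.056 + 485*0.245) / (463 + 485)
Numerator = 144.7530
Denominator = 948
COP_x = 0.1527


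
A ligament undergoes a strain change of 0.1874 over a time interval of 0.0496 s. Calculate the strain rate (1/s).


strain_rate = delta_strain / delta_t
strain_rate = 0.1874 / 0.0496
strain_rate = 3.7782


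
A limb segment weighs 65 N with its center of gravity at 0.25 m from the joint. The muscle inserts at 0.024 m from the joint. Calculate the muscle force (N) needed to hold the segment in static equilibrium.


F_muscle = W * d_load / d_muscle
F_muscle = 65 * 0.25 / 0.024
Numerator = 16.2500
F_muscle = 677.0833


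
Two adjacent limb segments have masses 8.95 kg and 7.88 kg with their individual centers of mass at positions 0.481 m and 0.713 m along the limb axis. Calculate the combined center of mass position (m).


COM = (m1*x1 + m2*x2) / (m1 + m2)
COM = (8.95*0.481 + 7.88*0.713) / (8.95 + 7.88)
Numerator = 9.9234
Denominator = 16.8300
COM = 0.5896


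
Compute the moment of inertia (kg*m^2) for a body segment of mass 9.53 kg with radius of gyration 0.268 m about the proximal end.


I = m * k^2
I = 9.53 * 0.268^2
k^2 = 0.0718
I = 0.6845


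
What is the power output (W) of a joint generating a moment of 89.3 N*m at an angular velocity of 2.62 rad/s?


P = M * omega
P = 89.3 * 2.62
P = 233.9660


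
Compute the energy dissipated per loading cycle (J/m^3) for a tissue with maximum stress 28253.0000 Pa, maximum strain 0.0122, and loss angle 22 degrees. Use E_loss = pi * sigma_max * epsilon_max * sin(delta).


E_loss = pi * sigma_max * epsilon_max * sin(delta)
delta = 22 deg = 0.3840 rad
sin(delta) = 0.3746
E_loss = pi * 28253.0000 * 0.0122 * 0.3746
E_loss = 405.6483


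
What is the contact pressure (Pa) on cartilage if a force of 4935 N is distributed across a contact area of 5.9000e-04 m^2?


P = F / A
P = 4935 / 5.9000e-04
P = 8.3644e+06


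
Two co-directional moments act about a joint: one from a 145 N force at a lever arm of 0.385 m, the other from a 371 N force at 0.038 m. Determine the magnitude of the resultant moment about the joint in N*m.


M = F1 * d1 + F2 * d2
M = 145 * 0.385 + 371 * 0.038
M = 55.8250 + 14.0980
M = 69.9230


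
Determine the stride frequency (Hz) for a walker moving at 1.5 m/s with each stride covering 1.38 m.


f = v / stride_length
f = 1.5 / 1.38
f = 1.0870


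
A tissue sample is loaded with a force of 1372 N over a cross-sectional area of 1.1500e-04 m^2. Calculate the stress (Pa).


stress = F / A
stress = 1372 / 1.1500e-04
stress = 1.1930e+07


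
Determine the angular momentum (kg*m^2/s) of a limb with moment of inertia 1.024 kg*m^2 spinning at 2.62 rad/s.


L = I * omega
L = 1.024 * 2.62
L = 2.6829


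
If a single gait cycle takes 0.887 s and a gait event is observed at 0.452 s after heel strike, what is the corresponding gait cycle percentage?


pct = (event_time / cycle_time) * 100
pct = (0.452 / 0.887) * 100
ratio = 0.5096
pct = 50.9583


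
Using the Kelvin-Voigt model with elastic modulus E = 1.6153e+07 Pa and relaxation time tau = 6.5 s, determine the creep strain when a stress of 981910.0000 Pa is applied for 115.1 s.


epsilon(t) = (sigma/E) * (1 - exp(-t/tau))
sigma/E = 981910.0000 / 1.6153e+07 = 0.0608
exp(-t/tau) = exp(-115.1 / 6.5) = 2.0401e-08
epsilon = 0.0608 * (1 - 2.0401e-08)
epsilon = 0.0608


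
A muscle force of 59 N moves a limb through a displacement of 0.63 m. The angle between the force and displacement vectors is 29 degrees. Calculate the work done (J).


W = F * d * cos(theta)
theta = 29 deg = 0.5061 rad
cos(theta) = 0.8746
W = 59 * 0.63 * 0.8746
W = 32.5096


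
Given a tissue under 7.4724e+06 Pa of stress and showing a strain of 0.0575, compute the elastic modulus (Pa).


E = stress / strain
E = 7.4724e+06 / 0.0575
E = 1.2995e+08


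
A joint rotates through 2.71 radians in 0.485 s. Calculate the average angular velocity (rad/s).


omega = delta_theta / delta_t
omega = 2.71 / 0.485
omega = 5.5876


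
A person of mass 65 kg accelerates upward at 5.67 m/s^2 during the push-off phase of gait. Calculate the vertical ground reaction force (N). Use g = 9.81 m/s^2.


GRF = m * (g + a)
GRF = 65 * (9.81 + 5.67)
GRF = 65 * 15.4800
GRF = 1006.2000


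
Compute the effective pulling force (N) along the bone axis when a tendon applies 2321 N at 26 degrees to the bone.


F_eff = F_tendon * cos(theta)
theta = 26 deg = 0.4538 rad
cos(theta) = 0.8988
F_eff = 2321 * 0.8988
F_eff = 2086.1010


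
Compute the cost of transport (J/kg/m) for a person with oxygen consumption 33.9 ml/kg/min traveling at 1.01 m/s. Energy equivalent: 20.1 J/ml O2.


Power per kg = VO2 * 20.1 / 60
Power per kg = 33.9 * 20.1 / 60 = 11.3565 W/kg
Cost = power_per_kg / speed
Cost = 11.3565 / 1.01
Cost = 11.2441


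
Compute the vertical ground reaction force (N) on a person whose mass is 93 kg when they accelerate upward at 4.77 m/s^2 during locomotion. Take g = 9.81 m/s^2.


GRF = m * (g + a)
GRF = 93 * (9.81 + 4.77)
GRF = 93 * 14.5800
GRF = 1355.9400


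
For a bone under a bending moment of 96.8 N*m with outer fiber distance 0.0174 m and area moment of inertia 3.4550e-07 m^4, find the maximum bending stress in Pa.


sigma = M * c / I
sigma = 96.8 * 0.0174 / 3.4550e-07
M * c = 1.6843
sigma = 4.8750e+06


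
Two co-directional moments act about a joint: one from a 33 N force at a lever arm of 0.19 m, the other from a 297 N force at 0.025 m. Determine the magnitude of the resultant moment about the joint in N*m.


M = F1 * d1 + F2 * d2
M = 33 * 0.19 + 297 * 0.025
M = 6.2700 + 7.4250
M = 13.6950


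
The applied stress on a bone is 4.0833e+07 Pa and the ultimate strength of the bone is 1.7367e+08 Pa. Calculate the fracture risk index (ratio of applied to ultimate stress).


FRI = applied / ultimate
FRI = 4.0833e+07 / 1.7367e+08
FRI = 0.2351


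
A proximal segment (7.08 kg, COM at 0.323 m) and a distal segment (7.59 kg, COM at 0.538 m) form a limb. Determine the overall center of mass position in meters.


COM = (m1*x1 + m2*x2) / (m1 + m2)
COM = (7.08*0.323 + 7.59*0.538) / (7.08 + 7.59)
Numerator = 6.3703
Denominator = 14.6700
COM = 0.4342


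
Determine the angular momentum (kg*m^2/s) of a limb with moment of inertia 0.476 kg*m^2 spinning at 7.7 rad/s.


L = I * omega
L = 0.476 * 7.7
L = 3.6652


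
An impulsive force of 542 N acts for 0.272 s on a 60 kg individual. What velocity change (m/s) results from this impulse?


J = F * dt = 542 * 0.272 = 147.4240 N*s
delta_v = J / m
delta_v = 147.4240 / 60
delta_v = 2.4571


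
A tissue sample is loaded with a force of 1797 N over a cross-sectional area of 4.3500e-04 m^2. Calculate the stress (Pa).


stress = F / A
stress = 1797 / 4.3500e-04
stress = 4.1310e+06


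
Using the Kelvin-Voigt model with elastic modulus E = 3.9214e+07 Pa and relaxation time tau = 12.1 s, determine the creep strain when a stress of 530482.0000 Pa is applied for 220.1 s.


epsilon(t) = (sigma/E) * (1 - exp(-t/tau))
sigma/E = 530482.0000 / 3.9214e+07 = 0.0135
exp(-t/tau) = exp(-220.1 / 12.1) = 1.2594e-08
epsilon = 0.0135 * (1 - 1.2594e-08)
epsilon = 0.0135


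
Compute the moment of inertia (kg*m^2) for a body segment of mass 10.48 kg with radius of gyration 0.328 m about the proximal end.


I = m * k^2
I = 10.48 * 0.328^2
k^2 = 0.1076
I = 1.1275


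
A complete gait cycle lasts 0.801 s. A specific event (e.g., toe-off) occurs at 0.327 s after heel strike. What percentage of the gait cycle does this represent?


pct = (event_time / cycle_time) * 100
pct = (0.327 / 0.801) * 100
ratio = 0.4082
pct = 40.8240


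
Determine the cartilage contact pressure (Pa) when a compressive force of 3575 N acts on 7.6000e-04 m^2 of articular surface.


P = F / A
P = 3575 / 7.6000e-04
P = 4.7039e+06


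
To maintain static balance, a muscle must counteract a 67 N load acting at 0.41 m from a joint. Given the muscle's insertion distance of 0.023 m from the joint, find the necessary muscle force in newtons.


F_muscle = W * d_load / d_muscle
F_muscle = 67 * 0.41 / 0.023
Numerator = 27.4700
F_muscle = 1194.3478


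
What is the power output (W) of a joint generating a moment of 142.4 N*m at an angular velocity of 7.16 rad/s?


P = M * omega
P = 142.4 * 7.16
P = 1019.5840


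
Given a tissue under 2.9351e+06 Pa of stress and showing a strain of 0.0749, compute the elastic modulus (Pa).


E = stress / strain
E = 2.9351e+06 / 0.0749
E = 3.9187e+07


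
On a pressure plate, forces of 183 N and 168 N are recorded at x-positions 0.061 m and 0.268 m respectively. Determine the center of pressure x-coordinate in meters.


COP_x = (F1*x1 + F2*x2) / (F1 + F2)
COP_x = (183*0.061 + 168*0.268) / (183 + 168)
Numerator = 56.1870
Denominator = 351
COP_x = 0.1601


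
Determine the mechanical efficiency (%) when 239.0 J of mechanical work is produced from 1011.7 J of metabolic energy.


eta = (W_mech / E_meta) * 100
eta = (239.0 / 1011.7) * 100
ratio = 0.2362
eta = 23.6236


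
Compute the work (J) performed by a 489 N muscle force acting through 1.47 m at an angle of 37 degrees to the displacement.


W = F * d * cos(theta)
theta = 37 deg = 0.6458 rad
cos(theta) = 0.7986
W = 489 * 1.47 * 0.7986
W = 574.0832


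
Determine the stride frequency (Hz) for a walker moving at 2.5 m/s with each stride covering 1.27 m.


f = v / stride_length
f = 2.5 / 1.27
f = 1.9685


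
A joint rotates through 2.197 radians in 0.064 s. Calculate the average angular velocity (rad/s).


omega = delta_theta / delta_t
omega = 2.197 / 0.064
omega = 34.3281


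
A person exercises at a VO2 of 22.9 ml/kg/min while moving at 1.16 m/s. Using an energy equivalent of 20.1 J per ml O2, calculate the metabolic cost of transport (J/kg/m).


Power per kg = VO2 * 20.1 / 60
Power per kg = 22.9 * 20.1 / 60 = 7.6715 W/kg
Cost = power_per_kg / speed
Cost = 7.6715 / 1.16
Cost = 6.6134


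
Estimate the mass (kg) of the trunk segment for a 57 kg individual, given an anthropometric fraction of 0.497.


m_segment = body_mass * fraction
m_segment = 57 * 0.497
m_segment = 28.3290


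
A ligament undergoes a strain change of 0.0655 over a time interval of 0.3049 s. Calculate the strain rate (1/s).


strain_rate = delta_strain / delta_t
strain_rate = 0.0655 / 0.3049
strain_rate = 0.2148


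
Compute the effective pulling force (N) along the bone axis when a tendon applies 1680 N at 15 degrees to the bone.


F_eff = F_tendon * cos(theta)
theta = 15 deg = 0.2618 rad
cos(theta) = 0.9659
F_eff = 1680 * 0.9659
F_eff = 1622.7554


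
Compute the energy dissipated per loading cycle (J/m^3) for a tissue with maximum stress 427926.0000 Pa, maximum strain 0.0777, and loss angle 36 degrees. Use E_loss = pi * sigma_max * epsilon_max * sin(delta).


E_loss = pi * sigma_max * epsilon_max * sin(delta)
delta = 36 deg = 0.6283 rad
sin(delta) = 0.5878
E_loss = pi * 427926.0000 * 0.0777 * 0.5878
E_loss = 61398.5692


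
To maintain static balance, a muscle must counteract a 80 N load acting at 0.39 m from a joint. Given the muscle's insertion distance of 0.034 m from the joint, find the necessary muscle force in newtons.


F_muscle = W * d_load / d_muscle
F_muscle = 80 * 0.39 / 0.034
Numerator = 31.2000
F_muscle = 917.6471


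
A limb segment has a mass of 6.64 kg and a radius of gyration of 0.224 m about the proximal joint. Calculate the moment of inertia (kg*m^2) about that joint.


I = m * k^2
I = 6.64 * 0.224^2
k^2 = 0.0502
I = 0.3332


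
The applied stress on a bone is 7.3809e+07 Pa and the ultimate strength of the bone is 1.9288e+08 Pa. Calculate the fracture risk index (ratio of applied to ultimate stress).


FRI = applied / ultimate
FRI = 7.3809e+07 / 1.9288e+08
FRI = 0.3827


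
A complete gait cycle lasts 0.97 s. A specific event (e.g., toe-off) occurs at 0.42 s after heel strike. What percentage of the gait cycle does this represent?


pct = (event_time / cycle_time) * 100
pct = (0.42 / 0.97) * 100
ratio = 0.4330
pct = 43.2990


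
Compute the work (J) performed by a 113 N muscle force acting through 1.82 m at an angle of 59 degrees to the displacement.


W = F * d * cos(theta)
theta = 59 deg = 1.0297 rad
cos(theta) = 0.5150
W = 113 * 1.82 * 0.5150
W = 105.9227


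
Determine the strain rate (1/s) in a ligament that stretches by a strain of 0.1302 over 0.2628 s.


strain_rate = delta_strain / delta_t
strain_rate = 0.1302 / 0.2628
strain_rate = 0.4954


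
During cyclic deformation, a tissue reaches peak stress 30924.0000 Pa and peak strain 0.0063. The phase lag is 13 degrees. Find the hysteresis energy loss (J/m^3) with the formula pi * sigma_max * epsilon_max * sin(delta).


E_loss = pi * sigma_max * epsilon_max * sin(delta)
delta = 13 deg = 0.2269 rad
sin(delta) = 0.2250
E_loss = pi * 30924.0000 * 0.0063 * 0.2250
E_loss = 137.6810


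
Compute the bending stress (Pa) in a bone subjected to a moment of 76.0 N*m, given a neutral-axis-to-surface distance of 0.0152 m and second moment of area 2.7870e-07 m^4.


sigma = M * c / I
sigma = 76.0 * 0.0152 / 2.7870e-07
M * c = 1.1552
sigma = 4.1450e+06


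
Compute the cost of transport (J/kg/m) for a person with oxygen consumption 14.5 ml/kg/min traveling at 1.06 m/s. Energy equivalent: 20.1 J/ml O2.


Power per kg = VO2 * 20.1 / 60
Power per kg = 14.5 * 20.1 / 60 = 4.8575 W/kg
Cost = power_per_kg / speed
Cost = 4.8575 / 1.06
Cost = 4.5825


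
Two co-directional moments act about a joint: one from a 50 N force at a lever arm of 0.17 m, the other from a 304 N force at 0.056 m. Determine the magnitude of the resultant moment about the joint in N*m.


M = F1 * d1 + F2 * d2
M = 50 * 0.17 + 304 * 0.056
M = 8.5000 + 17.0240
M = 25.5240


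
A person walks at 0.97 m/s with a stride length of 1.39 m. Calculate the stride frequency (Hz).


f = v / stride_length
f = 0.97 / 1.39
f = 0.6978


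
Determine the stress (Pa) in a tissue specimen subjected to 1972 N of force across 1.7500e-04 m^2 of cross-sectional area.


stress = F / A
stress = 1972 / 1.7500e-04
stress = 1.1269e+07


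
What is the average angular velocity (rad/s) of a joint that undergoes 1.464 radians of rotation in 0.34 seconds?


omega = delta_theta / delta_t
omega = 1.464 / 0.34
omega = 4.3059


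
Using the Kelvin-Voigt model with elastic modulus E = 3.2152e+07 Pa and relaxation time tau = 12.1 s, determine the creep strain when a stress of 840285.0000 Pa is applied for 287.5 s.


epsilon(t) = (sigma/E) * (1 - exp(-t/tau))
sigma/E = 840285.0000 / 3.2152e+07 = 0.0261
exp(-t/tau) = exp(-287.5 / 12.1) = 4.7976e-11
epsilon = 0.0261 * (1 - 4.7976e-11)
epsilon = 0.0261


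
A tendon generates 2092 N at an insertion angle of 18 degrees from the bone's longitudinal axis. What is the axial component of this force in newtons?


F_eff = F_tendon * cos(theta)
theta = 18 deg = 0.3142 rad
cos(theta) = 0.9511
F_eff = 2092 * 0.9511
F_eff = 1989.6102


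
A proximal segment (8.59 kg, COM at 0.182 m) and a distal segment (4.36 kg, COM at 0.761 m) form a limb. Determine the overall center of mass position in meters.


COM = (m1*x1 + m2*x2) / (m1 + m2)
COM = (8.59*0.182 + 4.36*0.761) / (8.59 + 4.36)
Numerator = 4.8813
Denominator = 12.9500
COM = 0.3769
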